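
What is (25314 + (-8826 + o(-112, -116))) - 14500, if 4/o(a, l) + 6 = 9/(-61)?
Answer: 745256/375 ≈ 1987.3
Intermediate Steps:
o(a, l) = -244/375 (o(a, l) = 4/(-6 + 9/(-61)) = 4/(-6 + 9*(-1/61)) = 4/(-6 - 9/61) = 4/(-375/61) = 4*(-61/375) = -244/375)
(25314 + (-8826 + o(-112, -116))) - 14500 = (25314 + (-8826 - 244/375)) - 14500 = (25314 - 3309994/375) - 14500 = 6182756/375 - 14500 = 745256/375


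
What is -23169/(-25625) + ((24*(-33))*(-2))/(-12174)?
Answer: 40244901/51993125 ≈ 0.77404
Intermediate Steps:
-23169/(-25625) + ((24*(-33))*(-2))/(-12174) = -23169*(-1/25625) - 792*(-2)*(-1/12174) = 23169/25625 + 1584*(-1/12174) = 23169/25625 - 264/2029 = 40244901/51993125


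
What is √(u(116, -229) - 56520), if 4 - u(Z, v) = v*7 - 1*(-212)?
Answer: 105*I*√5 ≈ 234.79*I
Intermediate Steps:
u(Z, v) = -208 - 7*v (u(Z, v) = 4 - (v*7 - 1*(-212)) = 4 - (7*v + 212) = 4 - (212 + 7*v) = 4 + (-212 - 7*v) = -208 - 7*v)
√(u(116, -229) - 56520) = √((-208 - 7*(-229)) - 56520) = √((-208 + 1603) - 56520) = √(1395 - 56520) = √(-55125) = 105*I*√5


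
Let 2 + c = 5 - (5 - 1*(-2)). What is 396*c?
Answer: -1584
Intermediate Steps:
c = -4 (c = -2 + (5 - (5 - 1*(-2))) = -2 + (5 - (5 + 2)) = -2 + (5 - 1*7) = -2 + (5 - 7) = -2 - 2 = -4)
396*c = 396*(-4) = -1584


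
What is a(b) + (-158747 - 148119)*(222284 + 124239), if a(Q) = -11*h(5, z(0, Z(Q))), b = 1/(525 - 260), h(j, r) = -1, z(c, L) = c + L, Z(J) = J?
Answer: -106336126907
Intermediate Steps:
z(c, L) = L + c
b = 1/265 ≈ 0.0037736
a(Q) = 11 (a(Q) = -11*(-1) = 11)
a(b) + (-158747 - 148119)*(222284 + 124239) = 11 + (-158747 - 148119)*(222284 + 124239) = 11 - 306866*346523 = 11 - 106336126918 = -106336126907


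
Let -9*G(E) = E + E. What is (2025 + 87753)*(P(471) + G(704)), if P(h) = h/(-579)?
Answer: -8174496382/579 ≈ -1.4118e+7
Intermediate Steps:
G(E) = -2*E/9 (G(E) = -(E + E)/9 = -2*E/9)
P(h) = -h/579 (P(h) = h*(-1/579) = -h/579)
(2025 + 87753)*(P(471) + G(704)) = (2025 + 87753)*(-1/579*471 - 2/9*704) = 89778*(-157/193 - 1408/9) = 89778*(-273157/1737) = -8174496382/579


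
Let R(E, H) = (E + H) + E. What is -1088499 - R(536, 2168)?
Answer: -1091739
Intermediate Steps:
R(E, H) = H + 2*E
-1088499 - R(536, 2168) = -1088499 - (2168 + 2*536) = -1088499 - (2168 + 1072) = -1088499 - 1*3240 = -1088499 - 3240 = -1091739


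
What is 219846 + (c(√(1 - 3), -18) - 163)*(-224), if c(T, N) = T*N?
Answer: 256358 + 4032*I*√2 ≈ 2.5636e+5 + 5702.1*I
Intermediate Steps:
c(T, N) = N*T
219846 + (c(√(1 - 3), -18) - 163)*(-224) = 219846 + (-18*√(1 - 3) - 163)*(-224) = 219846 + (-18*I*√2 - 163)*(-224) = 219846 + (-163 - 18*I*√2)*(-224) = 219846 + (36512 + 4032*I*√2) = 256358 + 4032*I*√2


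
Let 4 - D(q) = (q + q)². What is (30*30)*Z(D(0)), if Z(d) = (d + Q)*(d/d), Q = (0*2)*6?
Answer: 3600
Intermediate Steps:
D(q) = 4 - 4*q² (D(q) = 4 - (q + q)² = 4 - (2*q)² = 4 - 4*q²)
Q = 0 (Q = 0*6 = 0)
Z(d) = d (Z(d) = (d + 0)*(d/d) = d*1 = d)
(30*30)*Z(D(0)) = (30*30)*(4 - 4*0²) = 900*(4 - 4*0) = 900*(4 + 0) = 900*4 = 3600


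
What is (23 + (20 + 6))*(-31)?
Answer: -1519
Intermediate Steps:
(23 + (20 + 6))*(-31) = (23 + 26)*(-31) = 49*(-31) = -1519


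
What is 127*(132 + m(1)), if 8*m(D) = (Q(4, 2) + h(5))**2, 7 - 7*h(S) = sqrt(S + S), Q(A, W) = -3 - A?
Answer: 3398393/196 + 381*sqrt(10)/14 ≈ 17425.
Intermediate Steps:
h(S) = 1 - sqrt(2)*sqrt(S)/7 (h(S) = 1 - sqrt(S + S)/7 = 1 - sqrt(2)*sqrt(S)/7)
m(D) = (-6 - sqrt(10)/7)**2/8 (m(D) = ((-3 - 1*4) + (1 - sqrt(2)*sqrt(5)/7))**2/8 = ((-3 - 4) + (1 - sqrt(10)/7))**2/8 = (-7 + (1 - sqrt(10)/7))**2/8 = (-6 - sqrt(10)/7)**2/8)
127*(132 + m(1)) = 127*(132 + (42 + sqrt(10))**2/392) = 16764 + 127*(42 + sqrt(10))**2/392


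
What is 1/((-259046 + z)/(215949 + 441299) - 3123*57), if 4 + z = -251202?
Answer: -164312/29249470995 ≈ -5.6176e-6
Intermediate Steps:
z = -251206 (z = -4 - 251202 = -251206)
1/((-259046 + z)/(215949 + 441299) - 3123*57) = 1/((-259046 - 251206)/(215949 + 441299) - 3123*57) = 1/(-510252/657248 - 178011) = 1/(-510252*1/657248 - 178011) = 1/(-127563/164312 - 178011) = 1/(-29249470995/164312) = -164312/29249470995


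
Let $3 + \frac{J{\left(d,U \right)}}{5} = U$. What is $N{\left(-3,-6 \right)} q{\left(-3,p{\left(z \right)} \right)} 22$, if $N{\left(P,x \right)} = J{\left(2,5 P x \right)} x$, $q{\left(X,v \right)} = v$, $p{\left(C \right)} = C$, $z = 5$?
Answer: $-287100$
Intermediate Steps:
$J{\left(d,U \right)} = -15 + 5 U$
$N{\left(P,x \right)} = x \left(-15 + 25 P x\right)$ ($N{\left(P,x \right)} = \left(-15 + 5 \cdot 5 P x\right) x = \left(-15 + 25 P x\right) x = x \left(-15 + 25 P x\right)$)
$N{\left(-3,-6 \right)} q{\left(-3,p{\left(z \right)} \right)} 22 = 5 \left(-6\right) \left(-3 + 5 \left(-3\right) \left(-6\right)\right) 5 \cdot 22 = 5 \left(-6\right) \left(-3 + 90\right) 5 \cdot 22 = 5 \left(-6\right) 87 \cdot 5 \cdot 22 = \left(-2610\right) 5 \cdot 22 = \left(-13050\right) 22 = -287100$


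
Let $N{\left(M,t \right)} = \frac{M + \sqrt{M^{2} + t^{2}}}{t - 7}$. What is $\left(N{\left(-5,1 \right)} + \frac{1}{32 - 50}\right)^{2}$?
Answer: $\frac{215}{162} - \frac{7 \sqrt{26}}{27} \approx 0.0051925$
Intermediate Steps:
$N{\left(M,t \right)} = \frac{M + \sqrt{M^{2} + t^{2}}}{-7 + t}$
$\left(N{\left(-5,1 \right)} + \frac{1}{32 - 50}\right)^{2} = \left(\frac{-5 + \sqrt{\left(-5\right)^{2} + 1^{2}}}{-7 + 1} + \frac{1}{32 - 50}\right)^{2} = \left(\frac{-5 + \sqrt{25 + 1}}{-6} + \frac{1}{-18}\right)^{2} = \left(- \frac{-5 + \sqrt{26}}{6} - \frac{1}{18}\right)^{2} = \left(\left(\frac{5}{6} - \frac{\sqrt{26}}{6}\right) - \frac{1}{18}\right)^{2} = \left(\frac{7}{9} - \frac{\sqrt{26}}{6}\right)^{2}$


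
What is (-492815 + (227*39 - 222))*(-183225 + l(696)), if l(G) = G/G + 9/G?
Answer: 88714122955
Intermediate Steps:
l(G) = 1 + 9/G
(-492815 + (227*39 - 222))*(-183225 + l(696)) = (-492815 + (227*39 - 222))*(-183225 + (9 + 696)/696) = (-492815 + (8853 - 222))*(-183225 + (1/696)*705) = (-492815 + 8631)*(-183225 + 235/232) = -484184*(-42507965/232) = 88714122955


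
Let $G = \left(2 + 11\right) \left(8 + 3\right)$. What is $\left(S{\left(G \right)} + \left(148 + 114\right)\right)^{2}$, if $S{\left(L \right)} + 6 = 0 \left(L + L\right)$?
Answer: $65536$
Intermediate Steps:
$G = 143$ ($G = 13 \cdot 11 = 143$)
$S{\left(L \right)} = -6$ ($S{\left(L \right)} = -6 + 0 \left(L + L\right) = -6 + 0 \cdot 2 L = -6 + 0 = -6$)
$\left(S{\left(G \right)} + \left(148 + 114\right)\right)^{2} = \left(-6 + \left(148 + 114\right)\right)^{2} = \left(-6 + 262\right)^{2} = 256^{2} = 65536$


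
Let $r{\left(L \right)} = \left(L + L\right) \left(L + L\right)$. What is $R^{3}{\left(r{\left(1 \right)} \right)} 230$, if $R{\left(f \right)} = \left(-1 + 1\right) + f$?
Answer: $14720$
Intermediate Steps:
$r{\left(L \right)} = 4 L^{2}$ ($r{\left(L \right)} = 2 L 2 L = 4 L^{2}$)
$R{\left(f \right)} = f$ ($R{\left(f \right)} = 0 + f = f$)
$R^{3}{\left(r{\left(1 \right)} \right)} 230 = \left(4 \cdot 1^{2}\right)^{3} \cdot 230 = \left(4 \cdot 1\right)^{3} \cdot 230 = 4^{3} \cdot 230 = 64 \cdot 230 = 14720$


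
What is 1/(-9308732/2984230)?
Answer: -1492115/4654366 ≈ -0.32058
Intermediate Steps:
1/(-9308732/2984230) = 1/(-9308732*1/2984230) = 1/(-4654366/1492115) = -1492115/4654366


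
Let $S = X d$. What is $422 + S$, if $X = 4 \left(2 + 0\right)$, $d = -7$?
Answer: $366$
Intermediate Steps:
$X = 8$ ($X = 4 \cdot 2 = 8$)
$S = -56$ ($S = 8 \left(-7\right) = -56$)
$422 + S = 422 - 56 = 366$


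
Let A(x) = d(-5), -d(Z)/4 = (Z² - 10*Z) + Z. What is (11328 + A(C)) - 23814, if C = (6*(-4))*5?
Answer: -12766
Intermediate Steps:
C = -120 (C = -24*5 = -120)
d(Z) = -4*Z² + 36*Z (d(Z) = -4*((Z² - 10*Z) + Z) = -4*(Z² - 9*Z) = -4*Z² + 36*Z)
A(x) = -280 (A(x) = 4*(-5)*(9 - 1*(-5)) = 4*(-5)*(9 + 5) = 4*(-5)*14 = -280)
(11328 + A(C)) - 23814 = (11328 - 280) - 23814 = 11048 - 23814 = -12766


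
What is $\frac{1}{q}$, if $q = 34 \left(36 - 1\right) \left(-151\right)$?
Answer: $- \frac{1}{179690} \approx -5.5651 \cdot 10^{-6}$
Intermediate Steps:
$q = -179690$ ($q = 34 \cdot 35 \left(-151\right) = 1190 \left(-151\right) = -179690$)
$\frac{1}{q} = \frac{1}{-179690} = - \frac{1}{179690}$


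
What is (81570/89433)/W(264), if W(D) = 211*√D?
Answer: 13595*√66/415147986 ≈ 0.00026604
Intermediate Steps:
(81570/89433)/W(264) = (81570/89433)/((211*√264)) = (81570*(1/89433))/((211*(2*√66))) = 27190/(29811*((422*√66))) = 27190*(√66/27852)/29811 = 13595*√66/415147986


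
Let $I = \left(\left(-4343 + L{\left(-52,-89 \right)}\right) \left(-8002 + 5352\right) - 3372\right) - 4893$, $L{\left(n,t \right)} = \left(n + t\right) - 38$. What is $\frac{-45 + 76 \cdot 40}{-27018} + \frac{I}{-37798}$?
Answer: $- \frac{80913675160}{255306591} \approx -316.93$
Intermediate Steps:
$L{\left(n,t \right)} = -38 + n + t$
$I = 11975035$ ($I = \left(\left(-4343 - 179\right) \left(-8002 + 5352\right) - 3372\right) - 4893 = \left(\left(-4343 - 179\right) \left(-2650\right) - 3372\right) - 4893 = \left(\left(-4522\right) \left(-2650\right) - 3372\right) - 4893 = \left(11983300 - 3372\right) - 4893 = 11979928 - 4893 = 11975035$)
$\frac{-45 + 76 \cdot 40}{-27018} + \frac{I}{-37798} = \frac{-45 + 76 \cdot 40}{-27018} + \frac{11975035}{-37798} = \left(-45 + 3040\right) \left(- \frac{1}{27018}\right) + 11975035 \left(- \frac{1}{37798}\right) = 2995 \left(- \frac{1}{27018}\right) - \frac{11975035}{37798} = - \frac{2995}{27018} - \frac{11975035}{37798} = - \frac{80913675160}{255306591}$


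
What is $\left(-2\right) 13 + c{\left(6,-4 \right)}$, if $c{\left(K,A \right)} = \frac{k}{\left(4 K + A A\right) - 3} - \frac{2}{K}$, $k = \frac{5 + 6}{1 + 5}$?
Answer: $- \frac{1945}{74} \approx -26.284$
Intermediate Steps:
$k = \frac{11}{6} \approx 1.8333$
$c{\left(K,A \right)} = - \frac{2}{K} + \frac{11}{6 \left(-3 + A^{2} + 4 K\right)}$ ($c{\left(K,A \right)} = \frac{11}{6 \left(\left(4 K + A A\right) - 3\right)} - \frac{2}{K} = \frac{11}{6 \left(\left(4 K + A^{2}\right) - 3\right)} - \frac{2}{K} = \frac{11}{6 \left(\left(A^{2} + 4 K\right) - 3\right)} - \frac{2}{K} = \frac{11}{6 \left(-3 + A^{2} + 4 K\right)} - \frac{2}{K} = - \frac{2}{K} + \frac{11}{6 \left(-3 + A^{2} + 4 K\right)}$)
$\left(-2\right) 13 + c{\left(6,-4 \right)} = \left(-2\right) 13 + \frac{36 - 222 - 12 \left(-4\right)^{2}}{6 \cdot 6 \left(-3 + \left(-4\right)^{2} + 4 \cdot 6\right)} = -26 + \frac{1}{6} \cdot \frac{1}{6} \frac{1}{-3 + 16 + 24} \left(36 - 222 - 192\right) = -26 + \frac{1}{6} \cdot \frac{1}{6} \cdot \frac{1}{37} \left(36 - 222 - 192\right) = -26 + \frac{1}{6} \cdot \frac{1}{6} \cdot \frac{1}{37} \left(-378\right) = -26 - \frac{21}{74} = - \frac{1945}{74}$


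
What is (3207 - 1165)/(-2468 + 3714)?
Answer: 1021/623 ≈ 1.6388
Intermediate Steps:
(3207 - 1165)/(-2468 + 3714) = 2042/1246 = 2042*(1/1246) = 1021/623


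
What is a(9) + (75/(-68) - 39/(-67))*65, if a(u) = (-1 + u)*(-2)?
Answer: -227141/4556 ≈ -49.855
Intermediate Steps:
a(u) = 2 - 2*u
a(9) + (75/(-68) - 39/(-67))*65 = (2 - 2*9) + (75/(-68) - 39/(-67))*65 = (2 - 18) + (75*(-1/68) - 39*(-1/67))*65 = -16 + (-75/68 + 39/67)*65 = -16 - 2373/4556*65 = -16 - 154245/4556 = -227141/4556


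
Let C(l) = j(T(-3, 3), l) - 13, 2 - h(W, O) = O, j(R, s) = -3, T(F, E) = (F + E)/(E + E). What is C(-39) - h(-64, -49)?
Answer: -67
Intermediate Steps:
T(F, E) = (E + F)/(2*E) (T(F, E) = (E + F)/((2*E)) = (E + F)*(1/(2*E)) = (E + F)/(2*E))
h(W, O) = 2 - O
C(l) = -16 (C(l) = -3 - 13 = -16)
C(-39) - h(-64, -49) = -16 - (2 - 1*(-49)) = -16 - (2 + 49) = -16 - 1*51 = -16 - 51 = -67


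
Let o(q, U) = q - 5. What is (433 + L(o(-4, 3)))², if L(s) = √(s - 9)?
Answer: 187471 + 2598*I*√2 ≈ 1.8747e+5 + 3674.1*I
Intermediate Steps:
o(q, U) = -5 + q
L(s) = √(-9 + s)
(433 + L(o(-4, 3)))² = (433 + √(-9 + (-5 - 4)))² = (433 + √(-9 - 9))² = (433 + √(-18))² = (433 + 3*I*√2)²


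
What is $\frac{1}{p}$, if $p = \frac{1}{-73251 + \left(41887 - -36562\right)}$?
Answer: $5198$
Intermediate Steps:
$p = \frac{1}{5198}$ ($p = \frac{1}{-73251 + \left(41887 + 36562\right)} = \frac{1}{-73251 + 78449} = \frac{1}{5198} \approx 0.00019238$)
$\frac{1}{p} = \frac{1}{\frac{1}{5198}} = 5198$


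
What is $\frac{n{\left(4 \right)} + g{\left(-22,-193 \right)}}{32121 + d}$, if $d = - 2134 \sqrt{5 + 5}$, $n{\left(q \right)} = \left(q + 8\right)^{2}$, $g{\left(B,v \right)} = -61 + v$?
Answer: $- \frac{3533310}{986219081} - \frac{234740 \sqrt{10}}{986219081} \approx -0.0043354$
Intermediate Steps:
$n{\left(q \right)} = \left(8 + q\right)^{2}$
$d = - 2134 \sqrt{10} \approx -6748.3$
$\frac{n{\left(4 \right)} + g{\left(-22,-193 \right)}}{32121 + d} = \frac{\left(8 + 4\right)^{2} - 254}{32121 - 2134 \sqrt{10}} = \frac{12^{2} - 254}{32121 - 2134 \sqrt{10}} = \frac{144 - 254}{32121 - 2134 \sqrt{10}} = - \frac{110}{32121 - 2134 \sqrt{10}}$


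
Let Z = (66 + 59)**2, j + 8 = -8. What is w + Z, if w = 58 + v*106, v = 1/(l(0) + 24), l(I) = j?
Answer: 62785/4 ≈ 15696.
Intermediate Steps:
j = -16 (j = -8 - 8 = -16)
l(I) = -16
Z = 15625 (Z = 125**2 = 15625)
v = 1/8 (v = 1/(-16 + 24) = 1/8 ≈ 0.12500)
w = 285/4 (w = 58 + (1/8)*106 = 58 + 53/4 = 285/4 ≈ 71.250)
w + Z = 285/4 + 15625 = 62785/4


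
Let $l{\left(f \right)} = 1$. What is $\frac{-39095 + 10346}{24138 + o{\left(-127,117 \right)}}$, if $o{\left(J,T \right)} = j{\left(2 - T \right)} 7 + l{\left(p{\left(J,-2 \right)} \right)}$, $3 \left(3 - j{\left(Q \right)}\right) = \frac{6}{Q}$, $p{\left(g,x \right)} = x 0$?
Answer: $- \frac{1102045}{926138} \approx -1.1899$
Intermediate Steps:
$p{\left(g,x \right)} = 0$
$j{\left(Q \right)} = 3 - \frac{2}{Q}$ ($j{\left(Q \right)} = 3 - \frac{6 \frac{1}{Q}}{3} = 3 - \frac{2}{Q}$)
$o{\left(J,T \right)} = 22 - \frac{14}{2 - T}$ ($o{\left(J,T \right)} = \left(3 - \frac{2}{2 - T}\right) 7 + 1 = \left(21 - \frac{14}{2 - T}\right) + 1 = 22 - \frac{14}{2 - T}$)
$\frac{-39095 + 10346}{24138 + o{\left(-127,117 \right)}} = \frac{-39095 + 10346}{24138 + \frac{2 \left(-15 + 11 \cdot 117\right)}{-2 + 117}} = - \frac{28749}{24138 + \frac{2 \left(-15 + 1287\right)}{115}} = - \frac{28749}{24138 + 2 \cdot \frac{1}{115} \cdot 1272} = - \frac{28749}{24138 + \frac{2544}{115}} = - \frac{28749}{\frac{2778414}{115}} = \left(-28749\right) \frac{115}{2778414} = - \frac{1102045}{926138}$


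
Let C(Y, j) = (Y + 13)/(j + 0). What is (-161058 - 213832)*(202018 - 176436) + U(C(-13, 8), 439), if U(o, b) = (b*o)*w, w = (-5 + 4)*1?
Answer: -9590435980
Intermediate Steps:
w = -1 (w = -1*1 = -1)
C(Y, j) = (13 + Y)/j
U(o, b) = -b*o (U(o, b) = (b*o)*(-1) = -b*o)
(-161058 - 213832)*(202018 - 176436) + U(C(-13, 8), 439) = (-161058 - 213832)*(202018 - 176436) - 1*439*(13 - 13)/8 = -374890*25582 - 1*439*(⅛)*0 = -9590435980 - 1*439*0 = -9590435980 + 0 = -9590435980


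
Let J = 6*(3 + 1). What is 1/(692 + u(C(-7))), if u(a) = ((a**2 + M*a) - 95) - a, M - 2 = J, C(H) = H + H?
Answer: 1/443 ≈ 0.0022573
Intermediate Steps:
J = 24 (J = 6*4 = 24)
C(H) = 2*H
M = 26 (M = 2 + 24 = 26)
u(a) = -95 + a**2 + 25*a (u(a) = ((a**2 + 26*a) - 95) - a = (-95 + a**2 + 26*a) - a = -95 + a**2 + 25*a)
1/(692 + u(C(-7))) = 1/(692 + (-95 + (2*(-7))**2 + 25*(2*(-7)))) = 1/(692 + (-95 + (-14)**2 + 25*(-14))) = 1/(692 + (-95 + 196 - 350)) = 1/(692 - 249) = 1/443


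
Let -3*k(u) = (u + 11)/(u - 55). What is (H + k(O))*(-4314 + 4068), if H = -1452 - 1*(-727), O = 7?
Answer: 713277/4 ≈ 1.7832e+5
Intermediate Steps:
k(u) = -(11 + u)/(3*(-55 + u)) (k(u) = -(u + 11)/(3*(u - 55)) = -(11 + u)/(3*(-55 + u)))
H = -725 (H = -1452 + 727 = -725)
(H + k(O))*(-4314 + 4068) = (-725 + (-11 - 1*7)/(3*(-55 + 7)))*(-4314 + 4068) = (-725 + (1/3)*(-11 - 7)/(-48))*(-246) = (-725 + (1/3)*(-1/48)*(-18))*(-246) = (-725 + 1/8)*(-246) = -5799/8*(-246) = 713277/4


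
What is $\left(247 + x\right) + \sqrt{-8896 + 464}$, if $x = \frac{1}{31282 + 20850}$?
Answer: $\frac{12876605}{52132} + 4 i \sqrt{527} \approx 247.0 + 91.826 i$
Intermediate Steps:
$x = \frac{1}{52132} \approx 1.9182 \cdot 10^{-5}$
$\left(247 + x\right) + \sqrt{-8896 + 464} = \left(247 + \frac{1}{52132}\right) + \sqrt{-8896 + 464} = \frac{12876605}{52132} + \sqrt{-8432} = \frac{12876605}{52132} + 4 i \sqrt{527}$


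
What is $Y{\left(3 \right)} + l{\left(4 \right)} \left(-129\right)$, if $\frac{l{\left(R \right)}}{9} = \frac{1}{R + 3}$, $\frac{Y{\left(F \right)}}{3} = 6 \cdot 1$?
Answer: $- \frac{1035}{7} \approx -147.86$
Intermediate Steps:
$Y{\left(F \right)} = 18$ ($Y{\left(F \right)} = 3 \cdot 6 \cdot 1 = 3 \cdot 6 = 18$)
$l{\left(R \right)} = \frac{9}{3 + R}$ ($l{\left(R \right)} = \frac{9}{R + 3} = \frac{9}{3 + R}$)
$Y{\left(3 \right)} + l{\left(4 \right)} \left(-129\right) = 18 + \frac{9}{3 + 4} \left(-129\right) = 18 + \frac{9}{7} \left(-129\right) = 18 - \frac{1161}{7} = - \frac{1035}{7}$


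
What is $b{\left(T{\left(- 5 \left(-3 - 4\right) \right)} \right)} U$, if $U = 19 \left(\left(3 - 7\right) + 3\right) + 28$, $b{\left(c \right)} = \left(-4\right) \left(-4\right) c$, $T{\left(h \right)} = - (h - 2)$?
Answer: $-4752$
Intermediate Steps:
$T{\left(h \right)} = 2 - h$ ($T{\left(h \right)} = - (-2 + h) = 2 - h$)
$b{\left(c \right)} = 16 c$
$U = 9$ ($U = 19 \left(-4 + 3\right) + 28 = 19 \left(-1\right) + 28 = -19 + 28 = 9$)
$b{\left(T{\left(- 5 \left(-3 - 4\right) \right)} \right)} U = 16 \left(2 - - 5 \left(-3 - 4\right)\right) 9 = 16 \left(2 - \left(-5\right) \left(-7\right)\right) 9 = 16 \left(2 - 35\right) 9 = 16 \left(-33\right) 9 = \left(-528\right) 9 = -4752$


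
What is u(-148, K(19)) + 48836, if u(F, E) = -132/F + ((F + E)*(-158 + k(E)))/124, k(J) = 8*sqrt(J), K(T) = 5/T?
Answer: 2136809631/43586 - 5614*sqrt(95)/11191 ≈ 49020.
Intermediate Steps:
u(F, E) = -132/F + (-158 + 8*sqrt(E))*(E + F)/124 (u(F, E) = -132/F + ((F + E)*(-158 + 8*sqrt(E)))/124 = -132/F + ((E + F)*(-158 + 8*sqrt(E)))*(1/124) = -132/F + ((-158 + 8*sqrt(E))*(E + F))*(1/124) = -132/F + (-158 + 8*sqrt(E))*(E + F)/124)
u(-148, K(19)) + 48836 = (1/62)*(-8184 - 148*(-395/19 - 79*(-148) + 4*(5/19)**(3/2) + 4*(-148)*sqrt(5/19)))/(-148) + 48836 = (1/62)*(-1/148)*(-8184 - 148*(-395/19 + 11692 + 4*(5*(1/19))**(3/2) + 4*(-148)*sqrt(5*(1/19)))) + 48836 = (1/62)*(-1/148)*(-8184 - 148*(-79*5/19 + 11692 + 4*(5/19)**(3/2) + 4*(-148)*sqrt(5/19))) + 48836 = (1/62)*(-1/148)*(-8184 - 148*(-395/19 + 11692 + 4*(5*sqrt(95)/361) + 4*(-148)*(sqrt(95)/19))) + 48836 = (1/62)*(-1/148)*(-8184 - 148*(-395/19 + 11692 + 20*sqrt(95)/361 - 592*sqrt(95)/19)) + 48836 = (1/62)*(-1/148)*(-8184 - 148*(221753/19 - 11228*sqrt(95)/361)) + 48836 = (1/62)*(-1/148)*(-8184 + (-32819444/19 + 1661744*sqrt(95)/361)) + 48836 = (1/62)*(-1/148)*(-32974940/19 + 1661744*sqrt(95)/361) + 48836 = (8243735/43586 - 5614*sqrt(95)/11191) + 48836 = 2136809631/43586 - 5614*sqrt(95)/11191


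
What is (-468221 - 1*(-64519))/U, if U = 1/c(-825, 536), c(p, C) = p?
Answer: 333054150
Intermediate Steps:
U = -1/825 (U = 1/(-825) = -1/825 ≈ -0.0012121)
(-468221 - 1*(-64519))/U = (-468221 - 1*(-64519))/(-1/825) = (-468221 + 64519)*(-825) = -403702*(-825) = 333054150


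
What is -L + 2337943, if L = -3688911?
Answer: 6026854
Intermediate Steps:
-L + 2337943 = -1*(-3688911) + 2337943 = 3688911 + 2337943 = 6026854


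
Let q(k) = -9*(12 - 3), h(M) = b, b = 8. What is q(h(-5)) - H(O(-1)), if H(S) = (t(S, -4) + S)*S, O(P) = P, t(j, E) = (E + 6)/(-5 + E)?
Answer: -740/9 ≈ -82.222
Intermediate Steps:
h(M) = 8
t(j, E) = (6 + E)/(-5 + E)
H(S) = S*(-2/9 + S) (H(S) = ((6 - 4)/(-5 - 4) + S)*S = (2/(-9) + S)*S = (-1/9*2 + S)*S = (-2/9 + S)*S = S*(-2/9 + S))
q(k) = -81 (q(k) = -9*9 = -81)
q(h(-5)) - H(O(-1)) = -81 - (-1)*(-2 + 9*(-1))/9 = -81 - (-1)*(-2 - 9)/9 = -81 - (-1)*(-11)/9 = -81 - 1*11/9 = -81 - 11/9 = -740/9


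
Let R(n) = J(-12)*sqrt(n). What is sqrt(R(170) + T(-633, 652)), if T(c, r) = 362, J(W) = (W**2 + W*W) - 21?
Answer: sqrt(362 + 267*sqrt(170)) ≈ 61.994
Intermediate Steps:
J(W) = -21 + 2*W**2 (J(W) = (W**2 + W**2) - 21 = 2*W**2 - 21 = -21 + 2*W**2)
R(n) = 267*sqrt(n) (R(n) = (-21 + 2*(-12)**2)*sqrt(n) = (-21 + 2*144)*sqrt(n) = (-21 + 288)*sqrt(n) = 267*sqrt(n))
sqrt(R(170) + T(-633, 652)) = sqrt(267*sqrt(170) + 362) = sqrt(362 + 267*sqrt(170))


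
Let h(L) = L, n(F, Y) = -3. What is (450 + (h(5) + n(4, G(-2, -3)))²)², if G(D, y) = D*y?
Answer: 206116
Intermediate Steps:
(450 + (h(5) + n(4, G(-2, -3)))²)² = (450 + (5 - 3)²)² = (450 + 2²)² = (450 + 4)² = 454² = 206116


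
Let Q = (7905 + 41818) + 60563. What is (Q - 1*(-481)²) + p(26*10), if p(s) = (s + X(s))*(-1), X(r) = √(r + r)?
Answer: -121335 - 2*√130 ≈ -1.2136e+5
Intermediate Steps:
X(r) = √2*√r (X(r) = √(2*r) = √2*√r)
Q = 110286 (Q = 49723 + 60563 = 110286)
p(s) = -s - √2*√s (p(s) = (s + √2*√s)*(-1) = -s - √2*√s)
(Q - 1*(-481)²) + p(26*10) = (110286 - 1*(-481)²) + (-26*10 - √2*√(26*10)) = (110286 - 1*231361) + (-1*260 - √2*√260) = (110286 - 231361) + (-260 - √2*2*√65) = -121075 + (-260 - 2*√130) = -121335 - 2*√130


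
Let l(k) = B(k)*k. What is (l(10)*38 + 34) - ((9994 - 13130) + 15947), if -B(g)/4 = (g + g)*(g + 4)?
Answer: -438377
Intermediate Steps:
B(g) = -8*g*(4 + g) (B(g) = -4*(g + g)*(g + 4) = -4*2*g*(4 + g) = -8*g*(4 + g))
l(k) = -8*k**2*(4 + k) (l(k) = (-8*k*(4 + k))*k = -8*k**2*(4 + k))
(l(10)*38 + 34) - ((9994 - 13130) + 15947) = ((8*10**2*(-4 - 1*10))*38 + 34) - ((9994 - 13130) + 15947) = ((8*100*(-4 - 10))*38 + 34) - (-3136 + 15947) = ((8*100*(-14))*38 + 34) - 1*12811 = (-11200*38 + 34) - 12811 = (-425600 + 34) - 12811 = -425566 - 12811 = -438377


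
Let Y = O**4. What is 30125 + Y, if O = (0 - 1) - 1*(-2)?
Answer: 30126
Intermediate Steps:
O = 1 (O = -1 + 2 = 1)
Y = 1 (Y = 1**4 = 1)
30125 + Y = 30125 + 1 = 30126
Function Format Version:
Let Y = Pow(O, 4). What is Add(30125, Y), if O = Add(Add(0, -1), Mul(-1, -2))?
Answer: 30126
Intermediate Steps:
O = 1 (O = Add(-1, 2) = 1)
Y = 1 (Y = Pow(1, 4) = 1)
Add(30125, Y) = Add(30125, 1) = 30126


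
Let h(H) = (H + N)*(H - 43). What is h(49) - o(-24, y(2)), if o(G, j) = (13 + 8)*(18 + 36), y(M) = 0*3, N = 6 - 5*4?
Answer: -924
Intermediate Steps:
N = -14 (N = 6 - 20 = -14)
y(M) = 0
h(H) = (-43 + H)*(-14 + H) (h(H) = (H - 14)*(H - 43) = (-14 + H)*(-43 + H) = (-43 + H)*(-14 + H))
o(G, j) = 1134 (o(G, j) = 21*54 = 1134)
h(49) - o(-24, y(2)) = (602 + 49² - 57*49) - 1*1134 = (602 + 2401 - 2793) - 1134 = 210 - 1134 = -924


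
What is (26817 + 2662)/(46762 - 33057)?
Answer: 29479/13705 ≈ 2.1510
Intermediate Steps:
(26817 + 2662)/(46762 - 33057) = 29479/13705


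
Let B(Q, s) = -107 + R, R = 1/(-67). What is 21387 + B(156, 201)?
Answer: 1425759/67 ≈ 21280.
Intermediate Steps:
R = -1/67 ≈ -0.014925
B(Q, s) = -7170/67 (B(Q, s) = -107 - 1/67 = -7170/67)
21387 + B(156, 201) = 21387 - 7170/67 = 1425759/67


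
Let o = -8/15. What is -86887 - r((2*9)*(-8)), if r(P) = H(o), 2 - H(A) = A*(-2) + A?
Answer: -1303327/15 ≈ -86889.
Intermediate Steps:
o = -8/15 (o = -8*1/15 = -8/15 ≈ -0.53333)
H(A) = 2 + A (H(A) = 2 - (A*(-2) + A) = 2 - (-2*A + A) = 2 - (-1)*A = 2 + A)
r(P) = 22/15 (r(P) = 2 - 8/15 = 22/15)
-86887 - r((2*9)*(-8)) = -86887 - 1*22/15 = -86887 - 22/15 = -1303327/15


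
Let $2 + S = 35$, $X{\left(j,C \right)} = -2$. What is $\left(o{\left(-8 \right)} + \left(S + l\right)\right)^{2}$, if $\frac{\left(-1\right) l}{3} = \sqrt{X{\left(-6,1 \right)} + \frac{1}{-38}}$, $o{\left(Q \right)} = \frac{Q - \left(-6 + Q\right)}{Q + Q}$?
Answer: $\frac{1272123}{1216} - \frac{783 i \sqrt{2926}}{152} \approx 1046.2 - 278.65 i$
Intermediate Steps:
$S = 33$ ($S = -2 + 35 = 33$)
$o{\left(Q \right)} = \frac{3}{Q}$ ($o{\left(Q \right)} = \frac{6}{2 Q} = 6 \frac{1}{2 Q} = \frac{3}{Q}$)
$l = - \frac{3 i \sqrt{2926}}{38}$ ($l = - 3 \sqrt{-2 + \frac{1}{-38}} = - 3 \sqrt{-2 - \frac{1}{38}} = - 3 \sqrt{- \frac{77}{38}} = - 3 \frac{i \sqrt{2926}}{38} = - \frac{3 i \sqrt{2926}}{38} \approx - 4.2705 i$)
$\left(o{\left(-8 \right)} + \left(S + l\right)\right)^{2} = \left(\frac{3}{-8} + \left(33 - \frac{3 i \sqrt{2926}}{38}\right)\right)^{2} = \left(3 \left(- \frac{1}{8}\right) + \left(33 - \frac{3 i \sqrt{2926}}{38}\right)\right)^{2} = \left(- \frac{3}{8} + \left(33 - \frac{3 i \sqrt{2926}}{38}\right)\right)^{2} = \left(\frac{261}{8} - \frac{3 i \sqrt{2926}}{38}\right)^{2}$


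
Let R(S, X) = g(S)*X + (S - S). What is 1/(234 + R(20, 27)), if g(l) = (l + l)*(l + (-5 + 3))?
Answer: 1/19674 ≈ 5.0829e-5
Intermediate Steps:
g(l) = 2*l*(-2 + l) (g(l) = (2*l)*(l - 2) = (2*l)*(-2 + l) = 2*l*(-2 + l))
R(S, X) = 2*S*X*(-2 + S) (R(S, X) = (2*S*(-2 + S))*X + (S - S) = 2*S*X*(-2 + S) + 0 = 2*S*X*(-2 + S))
1/(234 + R(20, 27)) = 1/(234 + 2*20*27*(-2 + 20)) = 1/(234 + 2*20*27*18) = 1/(234 + 19440) = 1/19674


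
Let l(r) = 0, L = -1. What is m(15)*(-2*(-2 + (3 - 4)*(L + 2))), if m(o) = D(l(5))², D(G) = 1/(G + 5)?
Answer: 6/25 ≈ 0.24000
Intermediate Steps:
D(G) = 1/(5 + G)
m(o) = 1/25 (m(o) = (1/(5 + 0))² = (1/5)² = (⅕)² = 1/25)
m(15)*(-2*(-2 + (3 - 4)*(L + 2))) = (-2*(-2 + (3 - 4)*(-1 + 2)))/25 = (-2*(-2 - 1*1))/25 = (-2*(-2 - 1))/25 = (-2*(-3))/25 = (1/25)*6 = 6/25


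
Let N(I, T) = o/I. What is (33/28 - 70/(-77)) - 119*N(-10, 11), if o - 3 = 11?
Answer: 259779/1540 ≈ 168.69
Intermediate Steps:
o = 14 (o = 3 + 11 = 14)
N(I, T) = 14/I
(33/28 - 70/(-77)) - 119*N(-10, 11) = (33/28 - 70/(-77)) - 1666/(-10) = (33*(1/28) - 70*(-1/77)) - 1666*(-1)/10 = (33/28 + 10/11) - 119*(-7/5) = 643/308 + 833/5 = 259779/1540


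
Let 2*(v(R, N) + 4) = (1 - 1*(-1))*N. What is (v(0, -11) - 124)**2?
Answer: 19321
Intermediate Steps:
v(R, N) = -4 + N (v(R, N) = -4 + ((1 - 1*(-1))*N)/2 = -4 + ((1 + 1)*N)/2 = -4 + (2*N)/2 = -4 + N)
(v(0, -11) - 124)**2 = ((-4 - 11) - 124)**2 = (-15 - 124)**2 = (-139)**2 = 19321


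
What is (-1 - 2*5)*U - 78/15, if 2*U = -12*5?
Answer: 1624/5 ≈ 324.80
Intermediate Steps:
U = -30 (U = (-12*5)/2 = (½)*(-60) = -30)
(-1 - 2*5)*U - 78/15 = (-1 - 2*5)*(-30) - 78/15 = (-1 - 10)*(-30) - 78*1/15 = -11*(-30) - 26/5 = 330 - 26/5 = 1624/5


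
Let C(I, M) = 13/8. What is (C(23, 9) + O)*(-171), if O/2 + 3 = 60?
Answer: -158175/8 ≈ -19772.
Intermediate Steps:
O = 114 (O = -6 + 2*60 = -6 + 120 = 114)
C(I, M) = 13/8 (C(I, M) = 13*(1/8) = 13/8)
(C(23, 9) + O)*(-171) = (13/8 + 114)*(-171) = (925/8)*(-171) = -158175/8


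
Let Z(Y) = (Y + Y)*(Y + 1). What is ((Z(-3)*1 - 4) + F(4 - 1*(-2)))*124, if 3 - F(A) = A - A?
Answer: 1364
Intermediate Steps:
Z(Y) = 2*Y*(1 + Y) (Z(Y) = (2*Y)*(1 + Y) = 2*Y*(1 + Y))
F(A) = 3 (F(A) = 3 - (A - A) = 3 - 1*0 = 3 + 0 = 3)
((Z(-3)*1 - 4) + F(4 - 1*(-2)))*124 = (((2*(-3)*(1 - 3))*1 - 4) + 3)*124 = (((2*(-3)*(-2))*1 - 4) + 3)*124 = ((12*1 - 4) + 3)*124 = ((12 - 4) + 3)*124 = (8 + 3)*124 = 11*124 = 1364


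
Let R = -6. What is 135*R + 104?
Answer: -706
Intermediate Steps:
135*R + 104 = 135*(-6) + 104 = -810 + 104 = -706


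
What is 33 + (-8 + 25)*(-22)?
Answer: -341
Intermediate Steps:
33 + (-8 + 25)*(-22) = 33 + 17*(-22) = 33 - 374 = -341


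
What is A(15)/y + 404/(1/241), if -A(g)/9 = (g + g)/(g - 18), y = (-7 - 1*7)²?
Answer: 9541717/98 ≈ 97365.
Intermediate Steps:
y = 196 (y = (-7 - 7)² = (-14)² = 196)
A(g) = -18*g/(-18 + g) (A(g) = -9*(g + g)/(g - 18) = -9*2*g/(-18 + g) = -18*g/(-18 + g))
A(15)/y + 404/(1/241) = -18*15/(-18 + 15)/196 + 404/(1/241) = -18*15/(-3)*(1/196) + 404/(1/241) = -18*15*(-⅓)*(1/196) + 404*241 = 90*(1/196) + 97364 = 45/98 + 97364 = 9541717/98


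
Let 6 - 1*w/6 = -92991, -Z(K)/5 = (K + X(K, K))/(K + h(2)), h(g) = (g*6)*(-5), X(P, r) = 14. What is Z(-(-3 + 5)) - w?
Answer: -17297412/31 ≈ -5.5798e+5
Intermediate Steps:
h(g) = -30*g (h(g) = (6*g)*(-5) = -30*g)
Z(K) = -5*(14 + K)/(-60 + K) (Z(K) = -5*(K + 14)/(K - 30*2) = -5*(14 + K)/(K - 60) = -5*(14 + K)/(-60 + K))
w = 557982 (w = 36 - 6*(-92991) = 36 + 557946 = 557982)
Z(-(-3 + 5)) - w = 5*(-14 - (-1)*(-3 + 5))/(-60 - (-3 + 5)) - 1*557982 = 5*(-14 - (-1)*2)/(-60 - 1*2) - 557982 = 5*(-14 - 1*(-2))/(-60 - 2) - 557982 = 5*(-14 + 2)/(-62) - 557982 = 5*(-1/62)*(-12) - 557982 = 30/31 - 557982 = -17297412/31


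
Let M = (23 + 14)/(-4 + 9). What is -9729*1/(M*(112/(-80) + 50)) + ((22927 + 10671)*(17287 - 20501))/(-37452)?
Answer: 8905320644/3117879 ≈ 2856.2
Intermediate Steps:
M = 37/5 ≈ 7.4000
-9729*1/(M*(112/(-80) + 50)) + ((22927 + 10671)*(17287 - 20501))/(-37452) = -9729*5/(37*(112/(-80) + 50)) + ((22927 + 10671)*(17287 - 20501))/(-37452) = -9729*5/(37*(112*(-1/80) + 50)) + (33598*(-3214))*(-1/37452) = -9729*5/(37*(-7/5 + 50)) - 107983972*(-1/37452) = -9729/((37/5)*(243/5)) + 26995993/9363 = -9729/8991/25 + 26995993/9363 = -9729*25/8991 + 26995993/9363 = -27025/999 + 26995993/9363 = 8905320644/3117879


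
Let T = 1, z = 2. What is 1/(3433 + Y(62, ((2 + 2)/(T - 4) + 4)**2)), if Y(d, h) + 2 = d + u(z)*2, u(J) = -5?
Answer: 1/3483 ≈ 0.00028711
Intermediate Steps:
Y(d, h) = -12 + d (Y(d, h) = -2 + (d - 5*2) = -2 + (d - 10) = -2 + (-10 + d) = -12 + d)
1/(3433 + Y(62, ((2 + 2)/(T - 4) + 4)**2)) = 1/(3433 + (-12 + 62)) = 1/(3433 + 50) = 1/3483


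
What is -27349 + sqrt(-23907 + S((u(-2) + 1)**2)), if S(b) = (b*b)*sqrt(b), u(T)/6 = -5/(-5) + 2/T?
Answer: -27349 + I*sqrt(23906) ≈ -27349.0 + 154.62*I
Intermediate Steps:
u(T) = 6 + 12/T (u(T) = 6*(-5/(-5) + 2/T) = 6*(-5*(-1/5) + 2/T) = 6*(1 + 2/T) = 6 + 12/T)
S(b) = b**(5/2) (S(b) = b**2*sqrt(b) = b**(5/2))
-27349 + sqrt(-23907 + S((u(-2) + 1)**2)) = -27349 + sqrt(-23907 + (((6 + 12/(-2)) + 1)**2)**(5/2)) = -27349 + sqrt(-23907 + (((6 + 12*(-1/2)) + 1)**2)**(5/2)) = -27349 + sqrt(-23907 + (((6 - 6) + 1)**2)**(5/2)) = -27349 + sqrt(-23907 + ((0 + 1)**2)**(5/2)) = -27349 + sqrt(-23907 + (1**2)**(5/2)) = -27349 + sqrt(-23907 + 1**(5/2)) = -27349 + sqrt(-23907 + 1) = -27349 + sqrt(-23906) = -27349 + I*sqrt(23906)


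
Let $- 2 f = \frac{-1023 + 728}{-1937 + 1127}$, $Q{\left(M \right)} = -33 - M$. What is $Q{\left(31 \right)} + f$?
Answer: $- \frac{20795}{324} \approx -64.182$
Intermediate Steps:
$f = - \frac{59}{324}$ ($f = - \frac{\left(-1023 + 728\right) \frac{1}{-1937 + 1127}}{2} = - \frac{\left(-295\right) \frac{1}{-810}}{2} = - \frac{\left(-295\right) \left(- \frac{1}{810}\right)}{2} = \left(- \frac{1}{2}\right) \frac{59}{162} = - \frac{59}{324} \approx -0.1821$)
$Q{\left(31 \right)} + f = \left(-33 - 31\right) - \frac{59}{324} = -64 - \frac{59}{324} = - \frac{20795}{324}$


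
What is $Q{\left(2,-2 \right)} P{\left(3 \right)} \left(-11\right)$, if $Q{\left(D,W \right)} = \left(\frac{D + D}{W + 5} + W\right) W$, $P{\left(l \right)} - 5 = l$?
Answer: $- \frac{352}{3} \approx -117.33$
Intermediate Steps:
$P{\left(l \right)} = 5 + l$
$Q{\left(D,W \right)} = W \left(W + \frac{2 D}{5 + W}\right)$ ($Q{\left(D,W \right)} = \left(\frac{2 D}{5 + W} + W\right) W = \left(W + \frac{2 D}{5 + W}\right) W = W \left(W + \frac{2 D}{5 + W}\right)$)
$Q{\left(2,-2 \right)} P{\left(3 \right)} \left(-11\right) = - \frac{2 \left(\left(-2\right)^{2} + 2 \cdot 2 + 5 \left(-2\right)\right)}{5 - 2} \left(5 + 3\right) \left(-11\right) = - \frac{2 \left(4 + 4 - 10\right)}{3} \cdot 8 \left(-11\right) = \left(-2\right) \frac{1}{3} \left(-2\right) 8 \left(-11\right) = \frac{4}{3} \cdot 8 \left(-11\right) = \frac{32}{3} \left(-11\right) = - \frac{352}{3}$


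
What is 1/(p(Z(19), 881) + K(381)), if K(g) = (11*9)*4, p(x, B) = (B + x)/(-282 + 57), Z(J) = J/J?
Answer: 25/9802 ≈ 0.0025505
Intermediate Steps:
Z(J) = 1
p(x, B) = -B/225 - x/225 (p(x, B) = (B + x)/(-225) = (B + x)*(-1/225) = -B/225 - x/225)
K(g) = 396 (K(g) = 99*4 = 396)
1/(p(Z(19), 881) + K(381)) = 1/((-1/225*881 - 1/225*1) + 396) = 1/((-881/225 - 1/225) + 396) = 1/(-98/25 + 396) = 1/(9802/25) = 25/9802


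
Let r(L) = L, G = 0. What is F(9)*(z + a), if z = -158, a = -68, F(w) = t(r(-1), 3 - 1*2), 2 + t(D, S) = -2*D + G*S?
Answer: 0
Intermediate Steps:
t(D, S) = -2 - 2*D (t(D, S) = -2 + (-2*D + 0*S) = -2 + (-2*D + 0) = -2 - 2*D)
F(w) = 0 (F(w) = -2 - 2*(-1) = -2 + 2 = 0)
F(9)*(z + a) = 0*(-158 - 68) = 0*(-226) = 0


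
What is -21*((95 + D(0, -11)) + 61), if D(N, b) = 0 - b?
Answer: -3507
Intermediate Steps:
D(N, b) = -b
-21*((95 + D(0, -11)) + 61) = -21*((95 - 1*(-11)) + 61) = -21*((95 + 11) + 61) = -21*(106 + 61) = -21*167 = -3507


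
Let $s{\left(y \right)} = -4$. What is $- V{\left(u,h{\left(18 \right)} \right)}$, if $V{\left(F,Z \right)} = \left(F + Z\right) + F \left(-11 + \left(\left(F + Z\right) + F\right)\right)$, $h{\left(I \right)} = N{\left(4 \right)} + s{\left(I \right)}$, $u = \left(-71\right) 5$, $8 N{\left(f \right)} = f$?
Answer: $-256839$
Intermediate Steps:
$N{\left(f \right)} = \frac{f}{8}$
$u = -355$
$h{\left(I \right)} = - \frac{7}{2}$ ($h{\left(I \right)} = \frac{1}{8} \cdot 4 - 4 = \frac{1}{2} - 4 = - \frac{7}{2}$)
$V{\left(F,Z \right)} = F + Z + F \left(-11 + Z + 2 F\right)$ ($V{\left(F,Z \right)} = \left(F + Z\right) + F \left(-11 + \left(Z + 2 F\right)\right) = \left(F + Z\right) + F \left(-11 + Z + 2 F\right) = F + Z + F \left(-11 + Z + 2 F\right)$)
$- V{\left(u,h{\left(18 \right)} \right)} = - (- \frac{7}{2} - -3550 + 2 \left(-355\right)^{2} - - \frac{2485}{2}) = - (- \frac{7}{2} + 3550 + 2 \cdot 126025 + \frac{2485}{2}) = - (- \frac{7}{2} + 3550 + 252050 + \frac{2485}{2}) = \left(-1\right) 256839 = -256839$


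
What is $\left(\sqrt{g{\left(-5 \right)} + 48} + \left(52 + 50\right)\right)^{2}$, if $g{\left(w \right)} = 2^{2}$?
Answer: $10456 + 408 \sqrt{13} \approx 11927.0$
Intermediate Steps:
$g{\left(w \right)} = 4$
$\left(\sqrt{g{\left(-5 \right)} + 48} + \left(52 + 50\right)\right)^{2} = \left(\sqrt{4 + 48} + \left(52 + 50\right)\right)^{2} = \left(\sqrt{52} + 102\right)^{2} = \left(2 \sqrt{13} + 102\right)^{2} = \left(102 + 2 \sqrt{13}\right)^{2}$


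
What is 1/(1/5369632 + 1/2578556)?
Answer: 3461474202848/1987047 ≈ 1.7420e+6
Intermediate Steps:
1/(1/5369632 + 1/2578556) = 1/(1987047/3461474202848) = 3461474202848/1987047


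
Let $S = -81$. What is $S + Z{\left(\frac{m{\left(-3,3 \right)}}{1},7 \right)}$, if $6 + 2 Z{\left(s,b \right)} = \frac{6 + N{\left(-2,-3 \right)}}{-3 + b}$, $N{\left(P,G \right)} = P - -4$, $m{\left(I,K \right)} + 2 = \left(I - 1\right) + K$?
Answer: $-83$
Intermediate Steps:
$m{\left(I,K \right)} = -3 + I + K$ ($m{\left(I,K \right)} = -2 + \left(\left(I - 1\right) + K\right) = -2 + \left(\left(-1 + I\right) + K\right) = -2 + \left(-1 + I + K\right) = -3 + I + K$)
$N{\left(P,G \right)} = 4 + P$ ($N{\left(P,G \right)} = P + 4 = 4 + P$)
$Z{\left(s,b \right)} = -3 + \frac{4}{-3 + b}$ ($Z{\left(s,b \right)} = -3 + \frac{\left(6 + \left(4 - 2\right)\right) \frac{1}{-3 + b}}{2} = -3 + \frac{\left(6 + 2\right) \frac{1}{-3 + b}}{2} = -3 + \frac{8 \frac{1}{-3 + b}}{2} = -3 + \frac{4}{-3 + b}$)
$S + Z{\left(\frac{m{\left(-3,3 \right)}}{1},7 \right)} = -81 + \frac{13 - 21}{-3 + 7} = -81 + \frac{13 - 21}{4} = -81 + \frac{1}{4} \left(-8\right) = -81 - 2 = -83$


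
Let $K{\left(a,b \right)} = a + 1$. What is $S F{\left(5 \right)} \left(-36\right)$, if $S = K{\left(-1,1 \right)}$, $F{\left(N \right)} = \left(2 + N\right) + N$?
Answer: $0$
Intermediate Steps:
$F{\left(N \right)} = 2 + 2 N$
$K{\left(a,b \right)} = 1 + a$
$S = 0$ ($S = 1 - 1 = 0$)
$S F{\left(5 \right)} \left(-36\right) = 0 \left(2 + 2 \cdot 5\right) \left(-36\right) = 0 \left(2 + 10\right) \left(-36\right) = 0 \cdot 12 \left(-36\right) = 0 \left(-36\right) = 0$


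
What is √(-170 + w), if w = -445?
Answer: I*√615 ≈ 24.799*I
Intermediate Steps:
√(-170 + w) = √(-170 - 445) = √(-615) = I*√615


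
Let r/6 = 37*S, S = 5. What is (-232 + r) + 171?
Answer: 1049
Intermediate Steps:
r = 1110 (r = 6*(37*5) = 6*185 = 1110)
(-232 + r) + 171 = (-232 + 1110) + 171 = 878 + 171 = 1049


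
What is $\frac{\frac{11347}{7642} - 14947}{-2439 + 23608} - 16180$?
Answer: $- \frac{2617609411267}{161773498} \approx -16181.0$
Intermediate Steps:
$\frac{\frac{11347}{7642} - 14947}{-2439 + 23608} - 16180 = \frac{11347 \cdot \frac{1}{7642} - 14947}{21169} - 16180 = \left(\frac{11347}{7642} - 14947\right) \frac{1}{21169} - 16180 = \left(- \frac{114213627}{7642}\right) \frac{1}{21169} - 16180 = - \frac{114213627}{161773498} - 16180 = - \frac{2617609411267}{161773498}$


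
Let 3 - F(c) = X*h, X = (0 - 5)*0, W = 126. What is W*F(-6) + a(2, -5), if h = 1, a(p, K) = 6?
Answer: 384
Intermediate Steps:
X = 0 (X = -5*0 = 0)
F(c) = 3 (F(c) = 3 - 0 = 3 - 1*0 = 3 + 0 = 3)
W*F(-6) + a(2, -5) = 126*3 + 6 = 378 + 6 = 384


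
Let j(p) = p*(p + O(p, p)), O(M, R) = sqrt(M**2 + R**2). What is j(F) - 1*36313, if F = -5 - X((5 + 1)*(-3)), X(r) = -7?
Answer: -36309 + 4*sqrt(2) ≈ -36303.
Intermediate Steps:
F = 2 (F = -5 - 1*(-7) = -5 + 7 = 2)
j(p) = p*(p + sqrt(2)*sqrt(p**2)) (j(p) = p*(p + sqrt(p**2 + p**2)) = p*(p + sqrt(2*p**2)) = p*(p + sqrt(2)*sqrt(p**2)))
j(F) - 1*36313 = 2*(2 + sqrt(2)*sqrt(2**2)) - 1*36313 = 2*(2 + sqrt(2)*sqrt(4)) - 36313 = 2*(2 + sqrt(2)*2) - 36313 = 2*(2 + 2*sqrt(2)) - 36313 = (4 + 4*sqrt(2)) - 36313 = -36309 + 4*sqrt(2)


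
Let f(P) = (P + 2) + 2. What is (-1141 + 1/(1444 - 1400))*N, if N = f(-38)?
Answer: 853451/22 ≈ 38793.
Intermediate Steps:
f(P) = 4 + P (f(P) = (2 + P) + 2 = 4 + P)
N = -34 (N = 4 - 38 = -34)
(-1141 + 1/(1444 - 1400))*N = (-1141 + 1/(1444 - 1400))*(-34) = (-1141 + 1/44)*(-34) = -50203/44*(-34) = 853451/22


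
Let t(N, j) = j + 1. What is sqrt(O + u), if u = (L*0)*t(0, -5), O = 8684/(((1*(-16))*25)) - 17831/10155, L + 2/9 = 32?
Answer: I*sqrt(9679585551)/20310 ≈ 4.8442*I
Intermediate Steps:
L = 286/9 (L = -2/9 + 32 = 286/9 ≈ 31.778)
t(N, j) = 1 + j
O = -4765921/203100 (O = 8684/((-16*25)) - 17831*1/10155 = 8684/(-400) - 17831/10155 = 8684*(-1/400) - 17831/10155 = -2171/100 - 17831/10155 = -4765921/203100 ≈ -23.466)
u = 0 (u = ((286/9)*0)*(1 - 5) = 0*(-4) = 0)
sqrt(O + u) = sqrt(-4765921/203100 + 0) = sqrt(-4765921/203100) = I*sqrt(9679585551)/20310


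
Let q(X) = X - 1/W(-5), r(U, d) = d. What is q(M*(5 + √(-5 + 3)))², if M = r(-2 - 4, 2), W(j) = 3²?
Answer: 7273/81 + 356*I*√2/9 ≈ 89.79 + 55.94*I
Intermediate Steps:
W(j) = 9
M = 2
q(X) = -⅑ + X (q(X) = X - 1/9 = X - 1*⅑ = X - ⅑ = -⅑ + X)
q(M*(5 + √(-5 + 3)))² = (-⅑ + 2*(5 + √(-5 + 3)))² = (-⅑ + 2*(5 + √(-2)))² = (-⅑ + 2*(5 + I*√2))² = (-⅑ + (10 + 2*I*√2))² = (89/9 + 2*I*√2)²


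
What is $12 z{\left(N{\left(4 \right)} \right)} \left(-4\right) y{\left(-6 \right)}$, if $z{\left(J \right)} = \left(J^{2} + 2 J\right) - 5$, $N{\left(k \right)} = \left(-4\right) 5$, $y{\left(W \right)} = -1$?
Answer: $17040$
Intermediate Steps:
$N{\left(k \right)} = -20$
$z{\left(J \right)} = -5 + J^{2} + 2 J$
$12 z{\left(N{\left(4 \right)} \right)} \left(-4\right) y{\left(-6 \right)} = 12 \left(-5 + \left(-20\right)^{2} + 2 \left(-20\right)\right) \left(-4\right) \left(-1\right) = 12 \left(-5 + 400 - 40\right) \left(-4\right) \left(-1\right) = 12 \cdot 355 \left(-4\right) \left(-1\right) = 12 \left(-1420\right) \left(-1\right) = \left(-17040\right) \left(-1\right) = 17040$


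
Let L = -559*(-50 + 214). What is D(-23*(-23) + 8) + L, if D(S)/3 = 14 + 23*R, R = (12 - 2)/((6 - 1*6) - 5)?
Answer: -91772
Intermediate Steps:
R = -2 (R = 10/((6 - 6) - 5) = 10/(0 - 5) = 10/(-5) = 10*(-⅕) = -2)
L = -91676 (L = -559*164 = -91676)
D(S) = -96 (D(S) = 3*(14 + 23*(-2)) = 3*(14 - 46) = 3*(-32) = -96)
D(-23*(-23) + 8) + L = -96 - 91676 = -91772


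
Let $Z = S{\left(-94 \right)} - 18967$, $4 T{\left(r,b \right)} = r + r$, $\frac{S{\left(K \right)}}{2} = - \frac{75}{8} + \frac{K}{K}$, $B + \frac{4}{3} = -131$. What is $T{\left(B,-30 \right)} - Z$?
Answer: $\frac{227011}{12} \approx 18918.0$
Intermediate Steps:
$B = - \frac{397}{3}$ ($B = - \frac{4}{3} - 131 = - \frac{397}{3} \approx -132.33$)
$S{\left(K \right)} = - \frac{67}{4}$ ($S{\left(K \right)} = 2 \left(- \frac{75}{8} + \frac{K}{K}\right) = 2 \left(\left(-75\right) \frac{1}{8} + 1\right) = 2 \left(- \frac{75}{8} + 1\right) = 2 \left(- \frac{67}{8}\right) = - \frac{67}{4}$)
$T{\left(r,b \right)} = \frac{r}{2}$ ($T{\left(r,b \right)} = \frac{r + r}{4} = \frac{2 r}{4} = \frac{r}{2}$)
$Z = - \frac{75935}{4}$ ($Z = - \frac{67}{4} - 18967 = - \frac{75935}{4} \approx -18984.0$)
$T{\left(B,-30 \right)} - Z = \frac{1}{2} \left(- \frac{397}{3}\right) - - \frac{75935}{4} = - \frac{397}{6} + \frac{75935}{4} = \frac{227011}{12}$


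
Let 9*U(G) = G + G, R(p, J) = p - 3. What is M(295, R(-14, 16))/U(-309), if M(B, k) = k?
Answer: 51/206 ≈ 0.24757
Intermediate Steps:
R(p, J) = -3 + p
U(G) = 2*G/9 (U(G) = (G + G)/9 = (2*G)/9 = 2*G/9)
M(295, R(-14, 16))/U(-309) = (-3 - 14)/(((2/9)*(-309))) = -17/(-206/3) = -17*(-3/206) = 51/206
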